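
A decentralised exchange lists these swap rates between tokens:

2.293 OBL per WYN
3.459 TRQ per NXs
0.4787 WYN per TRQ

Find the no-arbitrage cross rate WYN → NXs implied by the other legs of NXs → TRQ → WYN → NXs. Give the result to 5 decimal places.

0.60393

Known legs of the cycle: 3.459 × 0.4787 = 1.6558233
For no arbitrage the full-cycle product must be 1, so the missing rate is 1 / 1.6558233 ≈ 0.6039292.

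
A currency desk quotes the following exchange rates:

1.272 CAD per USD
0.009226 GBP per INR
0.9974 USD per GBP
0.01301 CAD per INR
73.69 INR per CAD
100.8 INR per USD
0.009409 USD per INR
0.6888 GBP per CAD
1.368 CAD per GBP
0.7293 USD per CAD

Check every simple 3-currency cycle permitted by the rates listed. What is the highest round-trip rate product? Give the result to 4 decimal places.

0.9564

USD→INR→CAD→USD: 100.8 × 0.01301 × 0.7293 = 0.95641
INR→GBP→CAD→INR: 0.009226 × 1.368 × 73.69 = 0.93005
USD→INR→GBP→USD: 100.8 × 0.009226 × 0.9974 = 0.92756
USD→CAD→INR→USD: 1.272 × 73.69 × 0.009409 = 0.88194
USD→CAD→GBP→USD: 1.272 × 0.6888 × 0.9974 = 0.87388
Maximum is USD→INR→CAD→USD at 0.9564; no arbitrage — every cycle loses value.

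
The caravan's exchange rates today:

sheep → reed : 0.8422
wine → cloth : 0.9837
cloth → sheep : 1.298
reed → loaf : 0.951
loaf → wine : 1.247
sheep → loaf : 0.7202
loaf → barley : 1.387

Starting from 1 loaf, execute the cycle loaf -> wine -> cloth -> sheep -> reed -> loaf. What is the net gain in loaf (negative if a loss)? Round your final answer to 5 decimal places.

1 loaf × 1.247 = 1.247 wine
1.247 wine × 0.9837 = 1.2266739 cloth
1.2266739 cloth × 1.298 = 1.5922227222 sheep
1.5922227222 sheep × 0.8422 = 1.34096997663684 reed
1.34096997663684 reed × 0.951 = 1.27526244778163484 loaf
Net change: 1.27526244778163484 − 1 = 0.27526244778163484 loaf

0.27526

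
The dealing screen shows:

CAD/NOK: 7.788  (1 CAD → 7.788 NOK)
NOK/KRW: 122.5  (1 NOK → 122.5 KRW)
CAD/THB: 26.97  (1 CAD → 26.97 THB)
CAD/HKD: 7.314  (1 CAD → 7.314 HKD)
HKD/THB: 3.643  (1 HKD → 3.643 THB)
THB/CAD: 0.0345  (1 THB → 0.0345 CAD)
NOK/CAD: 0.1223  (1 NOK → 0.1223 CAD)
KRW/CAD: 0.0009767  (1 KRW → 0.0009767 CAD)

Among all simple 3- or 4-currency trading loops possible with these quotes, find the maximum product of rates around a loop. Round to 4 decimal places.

KRW→CAD→NOK→KRW: 0.0009767 × 7.788 × 122.5 = 0.93180
HKD→THB→CAD→HKD: 3.643 × 0.0345 × 7.314 = 0.91925
Maximum is KRW→CAD→NOK→KRW at 0.9318; no arbitrage — every cycle loses value.

0.9318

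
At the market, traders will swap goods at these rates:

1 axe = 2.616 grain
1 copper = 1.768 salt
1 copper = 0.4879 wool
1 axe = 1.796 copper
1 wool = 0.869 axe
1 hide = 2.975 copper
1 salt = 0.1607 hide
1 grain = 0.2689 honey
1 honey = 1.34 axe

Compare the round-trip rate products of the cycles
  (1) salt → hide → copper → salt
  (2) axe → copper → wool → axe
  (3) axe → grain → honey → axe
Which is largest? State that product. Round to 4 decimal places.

(1) 0.1607 × 2.975 × 1.768 = 0.84525
(2) 1.796 × 0.4879 × 0.869 = 0.76148
(3) 2.616 × 0.2689 × 1.34 = 0.94261
Highest is cycle (3) at 0.9426 (≤1, no arbitrage).

0.9426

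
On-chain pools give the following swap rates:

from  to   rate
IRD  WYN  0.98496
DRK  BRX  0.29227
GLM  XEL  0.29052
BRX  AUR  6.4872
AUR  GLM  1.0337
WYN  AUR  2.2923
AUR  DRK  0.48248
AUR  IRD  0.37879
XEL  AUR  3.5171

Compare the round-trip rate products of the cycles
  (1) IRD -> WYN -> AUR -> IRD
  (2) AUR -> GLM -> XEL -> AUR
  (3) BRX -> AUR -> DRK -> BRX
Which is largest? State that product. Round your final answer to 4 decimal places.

(1) 0.98496 × 2.2923 × 0.37879 = 0.85524
(2) 1.0337 × 0.29052 × 3.5171 = 1.05622
(3) 6.4872 × 0.48248 × 0.29227 = 0.91479
Highest is cycle (2) at 1.0562 (>1, arbitrage).

1.0562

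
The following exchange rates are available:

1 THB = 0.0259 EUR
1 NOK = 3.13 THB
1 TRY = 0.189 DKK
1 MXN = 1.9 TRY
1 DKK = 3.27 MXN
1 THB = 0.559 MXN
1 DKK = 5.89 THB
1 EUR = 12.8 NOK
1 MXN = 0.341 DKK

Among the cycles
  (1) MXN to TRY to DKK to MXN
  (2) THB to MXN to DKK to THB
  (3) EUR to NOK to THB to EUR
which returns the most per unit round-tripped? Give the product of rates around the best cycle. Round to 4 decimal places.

(1) 1.9 × 0.189 × 3.27 = 1.17426
(2) 0.559 × 0.341 × 5.89 = 1.12275
(3) 12.8 × 3.13 × 0.0259 = 1.03766
Highest is cycle (1) at 1.1743 (>1, arbitrage).

1.1743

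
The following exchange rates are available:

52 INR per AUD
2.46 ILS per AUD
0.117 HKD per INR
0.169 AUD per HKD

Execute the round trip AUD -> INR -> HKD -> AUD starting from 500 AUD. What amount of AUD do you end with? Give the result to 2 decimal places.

514.10

500 AUD × 52 = 26000 INR
26000 INR × 0.117 = 3042 HKD
3042 HKD × 0.169 = 514.098 AUD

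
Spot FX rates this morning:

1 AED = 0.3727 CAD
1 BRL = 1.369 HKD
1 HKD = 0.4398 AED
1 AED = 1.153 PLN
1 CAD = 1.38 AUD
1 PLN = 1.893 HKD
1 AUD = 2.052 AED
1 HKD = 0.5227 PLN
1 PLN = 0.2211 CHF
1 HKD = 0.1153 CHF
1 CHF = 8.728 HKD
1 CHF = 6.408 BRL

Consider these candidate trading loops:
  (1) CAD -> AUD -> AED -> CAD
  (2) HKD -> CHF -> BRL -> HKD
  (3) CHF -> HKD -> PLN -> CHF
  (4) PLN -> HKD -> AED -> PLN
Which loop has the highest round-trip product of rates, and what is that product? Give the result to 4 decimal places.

1.0554

(1) 1.38 × 2.052 × 0.3727 = 1.05540
(2) 0.1153 × 6.408 × 1.369 = 1.01148
(3) 8.728 × 0.5227 × 0.2211 = 1.00869
(4) 1.893 × 0.4398 × 1.153 = 0.95992
Highest is cycle (1) at 1.0554 (>1, arbitrage).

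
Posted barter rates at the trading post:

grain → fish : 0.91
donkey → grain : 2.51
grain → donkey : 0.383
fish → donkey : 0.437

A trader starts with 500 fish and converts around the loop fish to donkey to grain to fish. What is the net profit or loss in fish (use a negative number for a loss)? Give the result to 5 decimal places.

500 fish × 0.437 = 218.5 donkey
218.5 donkey × 2.51 = 548.435 grain
548.435 grain × 0.91 = 499.07585 fish
Net change: 499.07585 − 500 = -0.92415 fish

-0.92415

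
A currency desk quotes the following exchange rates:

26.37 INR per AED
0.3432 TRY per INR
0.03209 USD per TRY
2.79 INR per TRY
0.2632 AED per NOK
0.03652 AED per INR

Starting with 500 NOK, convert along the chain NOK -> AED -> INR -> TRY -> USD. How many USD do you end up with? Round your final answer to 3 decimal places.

38.219

500 NOK × 0.2632 = 131.6 AED
131.6 AED × 26.37 = 3470.292 INR
3470.292 INR × 0.3432 = 1191.0042144 TRY
1191.0042144 TRY × 0.03209 = 38.219325240096 USD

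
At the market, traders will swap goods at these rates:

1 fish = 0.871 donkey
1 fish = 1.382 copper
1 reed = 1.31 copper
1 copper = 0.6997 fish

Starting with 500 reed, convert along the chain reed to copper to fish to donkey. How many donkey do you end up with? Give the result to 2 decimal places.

500 reed × 1.31 = 655 copper
655 copper × 0.6997 = 458.3035 fish
458.3035 fish × 0.871 = 399.1823485 donkey

399.18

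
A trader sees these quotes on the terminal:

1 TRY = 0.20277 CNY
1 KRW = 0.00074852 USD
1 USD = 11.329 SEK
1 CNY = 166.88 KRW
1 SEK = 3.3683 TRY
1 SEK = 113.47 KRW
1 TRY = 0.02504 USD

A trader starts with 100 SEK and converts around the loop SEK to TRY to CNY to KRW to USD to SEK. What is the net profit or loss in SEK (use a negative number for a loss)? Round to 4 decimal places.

-3.3474

100 SEK × 3.3683 = 336.83 TRY
336.83 TRY × 0.20277 = 68.2990191 CNY
68.2990191 CNY × 166.88 = 11397.740307408 KRW
11397.740307408 KRW × 0.00074852 = 8.53143657490103616 USD
8.53143657490103616 USD × 11.329 = 96.65264495705383865664 SEK
Net change: 96.65264495705383865664 − 100 = -3.34735504294616134336 SEK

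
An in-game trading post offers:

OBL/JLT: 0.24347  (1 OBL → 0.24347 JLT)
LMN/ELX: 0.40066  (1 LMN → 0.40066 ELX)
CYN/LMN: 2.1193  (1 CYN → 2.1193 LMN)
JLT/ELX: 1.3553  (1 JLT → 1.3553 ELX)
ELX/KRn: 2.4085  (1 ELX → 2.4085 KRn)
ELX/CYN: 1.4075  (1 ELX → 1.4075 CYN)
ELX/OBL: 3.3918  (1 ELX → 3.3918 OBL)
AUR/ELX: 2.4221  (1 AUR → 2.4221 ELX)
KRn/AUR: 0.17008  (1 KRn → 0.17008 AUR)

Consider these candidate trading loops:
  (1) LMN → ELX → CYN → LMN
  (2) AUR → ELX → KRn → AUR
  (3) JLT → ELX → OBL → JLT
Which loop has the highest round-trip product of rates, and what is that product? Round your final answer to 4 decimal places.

(1) 0.40066 × 1.4075 × 2.1193 = 1.19513
(2) 2.4221 × 2.4085 × 0.17008 = 0.99218
(3) 1.3553 × 3.3918 × 0.24347 = 1.11921
Highest is cycle (1) at 1.1951 (>1, arbitrage).

1.1951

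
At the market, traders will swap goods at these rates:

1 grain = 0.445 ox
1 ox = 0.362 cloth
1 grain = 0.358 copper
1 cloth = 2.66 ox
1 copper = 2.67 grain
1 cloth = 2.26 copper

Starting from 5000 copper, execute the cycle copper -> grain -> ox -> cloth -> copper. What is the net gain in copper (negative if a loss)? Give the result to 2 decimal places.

5000 copper × 2.67 = 13350 grain
13350 grain × 0.445 = 5940.75 ox
5940.75 ox × 0.362 = 2150.5515 cloth
2150.5515 cloth × 2.26 = 4860.24639 copper
Net change: 4860.24639 − 5000 = -139.75361 copper

-139.75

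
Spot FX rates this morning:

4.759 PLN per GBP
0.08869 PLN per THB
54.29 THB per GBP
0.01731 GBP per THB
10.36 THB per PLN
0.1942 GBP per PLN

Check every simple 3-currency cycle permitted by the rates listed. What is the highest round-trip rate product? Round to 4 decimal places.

0.9351

GBP→THB→PLN→GBP: 54.29 × 0.08869 × 0.1942 = 0.93507
GBP→PLN→THB→GBP: 4.759 × 10.36 × 0.01731 = 0.85344
Maximum is GBP→THB→PLN→GBP at 0.9351; no arbitrage — every cycle loses value.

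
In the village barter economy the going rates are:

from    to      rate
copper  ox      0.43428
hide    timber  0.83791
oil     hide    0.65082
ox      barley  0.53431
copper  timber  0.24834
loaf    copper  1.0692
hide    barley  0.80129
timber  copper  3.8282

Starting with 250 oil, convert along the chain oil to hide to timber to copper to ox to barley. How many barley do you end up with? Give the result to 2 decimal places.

121.10

250 oil × 0.65082 = 162.705 hide
162.705 hide × 0.83791 = 136.33214655 timber
136.33214655 timber × 3.8282 = 521.90672342271 copper
521.90672342271 copper × 0.43428 = 226.6536518480144988 ox
226.6536518480144988 ox × 0.53431 = 121.103312718912626853828 barley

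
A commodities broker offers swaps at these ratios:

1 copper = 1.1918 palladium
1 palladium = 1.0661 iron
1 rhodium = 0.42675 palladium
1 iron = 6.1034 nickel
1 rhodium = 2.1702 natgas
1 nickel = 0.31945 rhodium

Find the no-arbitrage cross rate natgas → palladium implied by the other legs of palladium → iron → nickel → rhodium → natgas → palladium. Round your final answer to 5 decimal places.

0.22168

Known legs of the cycle: 1.0661 × 6.1034 × 0.31945 × 2.1702 = 4.5109958578653486
For no arbitrage the full-cycle product must be 1, so the missing rate is 1 / 4.5109958578653486 ≈ 0.2216805.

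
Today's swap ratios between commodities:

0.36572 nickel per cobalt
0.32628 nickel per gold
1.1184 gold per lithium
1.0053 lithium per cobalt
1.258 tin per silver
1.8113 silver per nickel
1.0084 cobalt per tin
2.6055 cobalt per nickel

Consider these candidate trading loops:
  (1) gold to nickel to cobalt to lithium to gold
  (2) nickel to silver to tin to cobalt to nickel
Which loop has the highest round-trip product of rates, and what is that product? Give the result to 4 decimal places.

0.9558

(1) 0.32628 × 2.6055 × 1.0053 × 1.1184 = 0.95582
(2) 1.8113 × 1.258 × 1.0084 × 0.36572 = 0.84034
Highest is cycle (1) at 0.9558 (≤1, no arbitrage).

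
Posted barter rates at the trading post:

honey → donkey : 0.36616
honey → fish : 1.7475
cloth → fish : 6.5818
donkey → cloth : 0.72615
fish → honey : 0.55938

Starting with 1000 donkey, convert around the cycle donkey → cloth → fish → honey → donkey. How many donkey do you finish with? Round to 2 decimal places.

1000 donkey × 0.72615 = 726.15 cloth
726.15 cloth × 6.5818 = 4779.37407 fish
4779.37407 fish × 0.55938 = 2673.4862672766 honey
2673.4862672766 honey × 0.36616 = 978.923731625999856 donkey

978.92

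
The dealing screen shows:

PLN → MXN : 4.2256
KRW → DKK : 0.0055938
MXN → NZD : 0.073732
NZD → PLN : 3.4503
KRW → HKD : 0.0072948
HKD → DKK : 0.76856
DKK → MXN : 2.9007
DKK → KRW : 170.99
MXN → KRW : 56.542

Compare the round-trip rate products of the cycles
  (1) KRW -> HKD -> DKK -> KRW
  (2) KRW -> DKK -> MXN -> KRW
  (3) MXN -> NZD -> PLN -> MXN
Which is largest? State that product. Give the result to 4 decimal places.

1.0750

(1) 0.0072948 × 0.76856 × 170.99 = 0.95865
(2) 0.0055938 × 2.9007 × 56.542 = 0.91745
(3) 0.073732 × 3.4503 × 4.2256 = 1.07498
Highest is cycle (3) at 1.0750 (>1, arbitrage).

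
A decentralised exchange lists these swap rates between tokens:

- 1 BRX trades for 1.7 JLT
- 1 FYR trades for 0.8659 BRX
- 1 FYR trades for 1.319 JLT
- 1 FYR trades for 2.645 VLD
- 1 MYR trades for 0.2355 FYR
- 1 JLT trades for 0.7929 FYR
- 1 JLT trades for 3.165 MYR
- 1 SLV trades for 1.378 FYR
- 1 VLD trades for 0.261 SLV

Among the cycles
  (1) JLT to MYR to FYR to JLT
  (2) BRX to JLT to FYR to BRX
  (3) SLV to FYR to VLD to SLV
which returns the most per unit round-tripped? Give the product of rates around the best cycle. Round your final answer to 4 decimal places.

(1) 3.165 × 0.2355 × 1.319 = 0.98313
(2) 1.7 × 0.7929 × 0.8659 = 1.16717
(3) 1.378 × 2.645 × 0.261 = 0.95130
Highest is cycle (2) at 1.1672 (>1, arbitrage).

1.1672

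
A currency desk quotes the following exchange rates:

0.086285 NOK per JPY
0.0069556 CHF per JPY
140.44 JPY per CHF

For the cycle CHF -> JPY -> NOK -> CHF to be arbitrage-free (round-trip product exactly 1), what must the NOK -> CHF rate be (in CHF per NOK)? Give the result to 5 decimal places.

0.08252

Known legs of the cycle: 140.44 × 0.086285 = 12.1178654
For no arbitrage the full-cycle product must be 1, so the missing rate is 1 / 12.1178654 ≈ 0.0825228.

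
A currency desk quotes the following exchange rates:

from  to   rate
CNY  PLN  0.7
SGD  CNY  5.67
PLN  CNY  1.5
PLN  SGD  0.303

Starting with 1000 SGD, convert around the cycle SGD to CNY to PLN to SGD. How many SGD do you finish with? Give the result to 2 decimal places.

1000 SGD × 5.67 = 5670 CNY
5670 CNY × 0.7 = 3969 PLN
3969 PLN × 0.303 = 1202.607 SGD

1202.61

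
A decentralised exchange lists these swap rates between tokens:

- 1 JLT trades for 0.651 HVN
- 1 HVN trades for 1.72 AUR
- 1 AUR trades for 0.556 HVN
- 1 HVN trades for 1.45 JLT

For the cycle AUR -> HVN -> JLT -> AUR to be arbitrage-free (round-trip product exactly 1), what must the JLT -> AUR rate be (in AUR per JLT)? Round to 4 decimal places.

Known legs of the cycle: 0.556 × 1.45 = 0.8062
For no arbitrage the full-cycle product must be 1, so the missing rate is 1 / 0.8062 ≈ 1.240387.

1.2404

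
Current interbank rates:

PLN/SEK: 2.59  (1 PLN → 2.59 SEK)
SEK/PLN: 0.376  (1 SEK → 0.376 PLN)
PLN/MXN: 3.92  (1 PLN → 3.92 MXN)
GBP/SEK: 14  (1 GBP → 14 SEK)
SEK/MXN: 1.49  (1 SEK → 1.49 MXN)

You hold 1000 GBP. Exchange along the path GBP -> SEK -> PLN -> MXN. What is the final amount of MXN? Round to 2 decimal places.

20634.88

1000 GBP × 14 = 14000 SEK
14000 SEK × 0.376 = 5264 PLN
5264 PLN × 3.92 = 20634.88 MXN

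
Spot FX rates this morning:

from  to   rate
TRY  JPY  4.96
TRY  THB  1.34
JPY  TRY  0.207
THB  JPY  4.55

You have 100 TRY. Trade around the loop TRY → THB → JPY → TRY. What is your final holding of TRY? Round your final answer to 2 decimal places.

100 TRY × 1.34 = 134 THB
134 THB × 4.55 = 609.7 JPY
609.7 JPY × 0.207 = 126.2079 TRY

126.21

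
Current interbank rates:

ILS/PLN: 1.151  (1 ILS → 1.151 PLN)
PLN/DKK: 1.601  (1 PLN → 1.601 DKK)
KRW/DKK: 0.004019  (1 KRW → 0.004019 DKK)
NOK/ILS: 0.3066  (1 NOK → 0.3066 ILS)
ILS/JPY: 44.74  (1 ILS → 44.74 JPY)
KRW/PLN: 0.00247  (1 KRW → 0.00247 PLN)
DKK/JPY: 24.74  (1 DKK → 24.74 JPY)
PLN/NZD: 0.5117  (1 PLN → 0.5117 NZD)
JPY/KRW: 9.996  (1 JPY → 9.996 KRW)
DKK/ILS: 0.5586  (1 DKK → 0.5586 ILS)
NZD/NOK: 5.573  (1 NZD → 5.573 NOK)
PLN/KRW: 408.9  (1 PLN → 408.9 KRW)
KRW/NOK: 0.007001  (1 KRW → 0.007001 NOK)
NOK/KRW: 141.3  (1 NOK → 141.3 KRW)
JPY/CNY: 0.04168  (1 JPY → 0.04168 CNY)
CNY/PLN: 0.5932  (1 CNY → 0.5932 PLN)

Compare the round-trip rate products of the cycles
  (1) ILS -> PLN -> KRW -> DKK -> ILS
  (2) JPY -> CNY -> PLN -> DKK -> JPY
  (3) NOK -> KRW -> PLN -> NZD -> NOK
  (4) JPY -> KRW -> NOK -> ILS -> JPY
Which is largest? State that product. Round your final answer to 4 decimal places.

1.0566

(1) 1.151 × 408.9 × 0.004019 × 0.5586 = 1.05660
(2) 0.04168 × 0.5932 × 1.601 × 24.74 = 0.97931
(3) 141.3 × 0.00247 × 0.5117 × 5.573 = 0.99528
(4) 9.996 × 0.007001 × 0.3066 × 44.74 = 0.95996
Highest is cycle (1) at 1.0566 (>1, arbitrage).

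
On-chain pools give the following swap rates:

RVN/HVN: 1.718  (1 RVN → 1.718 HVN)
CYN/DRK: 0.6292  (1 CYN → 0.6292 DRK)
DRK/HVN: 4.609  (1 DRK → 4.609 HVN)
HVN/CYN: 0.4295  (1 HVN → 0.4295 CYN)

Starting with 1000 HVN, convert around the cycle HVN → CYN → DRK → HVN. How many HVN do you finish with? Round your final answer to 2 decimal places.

1245.54

1000 HVN × 0.4295 = 429.5 CYN
429.5 CYN × 0.6292 = 270.2414 DRK
270.2414 DRK × 4.609 = 1245.5426126 HVN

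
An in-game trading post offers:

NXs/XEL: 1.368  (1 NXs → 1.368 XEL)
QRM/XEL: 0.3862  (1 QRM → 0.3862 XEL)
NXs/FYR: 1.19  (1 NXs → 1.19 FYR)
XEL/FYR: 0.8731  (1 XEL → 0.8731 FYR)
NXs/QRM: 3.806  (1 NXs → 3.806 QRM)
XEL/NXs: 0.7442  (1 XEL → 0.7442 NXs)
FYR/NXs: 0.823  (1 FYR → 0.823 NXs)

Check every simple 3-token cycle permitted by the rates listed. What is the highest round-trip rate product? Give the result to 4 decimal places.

QRM→XEL→NXs→QRM: 0.3862 × 0.7442 × 3.806 = 1.09388
FYR→NXs→XEL→FYR: 0.823 × 1.368 × 0.8731 = 0.98299
Maximum is QRM→XEL→NXs→QRM at 1.0939; arbitrage exists.

1.0939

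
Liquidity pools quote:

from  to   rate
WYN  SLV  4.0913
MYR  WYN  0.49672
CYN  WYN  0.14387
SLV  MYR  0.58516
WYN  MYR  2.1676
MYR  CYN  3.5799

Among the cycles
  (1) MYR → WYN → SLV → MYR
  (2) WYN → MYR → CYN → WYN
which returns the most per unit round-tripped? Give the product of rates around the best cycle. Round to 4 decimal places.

1.1892

(1) 0.49672 × 4.0913 × 0.58516 = 1.18918
(2) 2.1676 × 3.5799 × 0.14387 = 1.11640
Highest is cycle (1) at 1.1892 (>1, arbitrage).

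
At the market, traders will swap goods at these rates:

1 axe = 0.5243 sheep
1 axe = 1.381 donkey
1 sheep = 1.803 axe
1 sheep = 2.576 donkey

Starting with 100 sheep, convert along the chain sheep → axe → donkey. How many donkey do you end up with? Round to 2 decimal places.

248.99

100 sheep × 1.803 = 180.3 axe
180.3 axe × 1.381 = 248.9943 donkey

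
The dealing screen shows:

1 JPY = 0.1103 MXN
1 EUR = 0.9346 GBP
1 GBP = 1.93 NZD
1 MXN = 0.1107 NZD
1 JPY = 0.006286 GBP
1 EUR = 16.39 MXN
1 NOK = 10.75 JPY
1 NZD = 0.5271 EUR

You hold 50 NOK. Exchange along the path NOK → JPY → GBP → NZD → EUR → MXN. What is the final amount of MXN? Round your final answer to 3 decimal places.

50 NOK × 10.75 = 537.5 JPY
537.5 JPY × 0.006286 = 3.378725 GBP
3.378725 GBP × 1.93 = 6.52093925 NZD
6.52093925 NZD × 0.5271 = 3.437187078675 EUR
3.437187078675 EUR × 16.39 = 56.33549621948325 MXN

56.335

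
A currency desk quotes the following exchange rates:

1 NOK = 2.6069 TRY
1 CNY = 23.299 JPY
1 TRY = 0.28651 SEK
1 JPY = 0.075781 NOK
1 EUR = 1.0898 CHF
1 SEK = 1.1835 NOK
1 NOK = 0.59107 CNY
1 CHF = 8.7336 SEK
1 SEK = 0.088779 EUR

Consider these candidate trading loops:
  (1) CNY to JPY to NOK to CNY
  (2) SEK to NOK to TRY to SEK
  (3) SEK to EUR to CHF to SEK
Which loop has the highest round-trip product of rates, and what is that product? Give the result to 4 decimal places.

1.0436

(1) 23.299 × 0.075781 × 0.59107 = 1.04361
(2) 1.1835 × 2.6069 × 0.28651 = 0.88396
(3) 0.088779 × 1.0898 × 8.7336 = 0.84499
Highest is cycle (1) at 1.0436 (>1, arbitrage).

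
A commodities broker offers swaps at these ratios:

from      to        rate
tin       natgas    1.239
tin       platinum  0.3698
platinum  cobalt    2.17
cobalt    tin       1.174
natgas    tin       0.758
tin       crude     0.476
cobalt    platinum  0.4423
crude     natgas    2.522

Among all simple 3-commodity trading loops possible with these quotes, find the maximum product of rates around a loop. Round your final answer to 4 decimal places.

tin→platinum→cobalt→tin: 0.3698 × 2.17 × 1.174 = 0.94210
natgas→tin→crude→natgas: 0.758 × 0.476 × 2.522 = 0.90996
Maximum is tin→platinum→cobalt→tin at 0.9421; no arbitrage — every cycle loses value.

0.9421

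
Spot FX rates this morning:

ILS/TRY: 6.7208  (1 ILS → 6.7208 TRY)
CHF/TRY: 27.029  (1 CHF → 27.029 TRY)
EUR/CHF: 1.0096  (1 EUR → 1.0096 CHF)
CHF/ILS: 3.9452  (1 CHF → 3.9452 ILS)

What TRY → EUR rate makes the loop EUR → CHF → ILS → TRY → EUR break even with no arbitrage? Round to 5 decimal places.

Known legs of the cycle: 1.0096 × 3.9452 × 6.7208 = 26.769443201536
For no arbitrage the full-cycle product must be 1, so the missing rate is 1 / 26.769443201536 ≈ 0.0373560.

0.03736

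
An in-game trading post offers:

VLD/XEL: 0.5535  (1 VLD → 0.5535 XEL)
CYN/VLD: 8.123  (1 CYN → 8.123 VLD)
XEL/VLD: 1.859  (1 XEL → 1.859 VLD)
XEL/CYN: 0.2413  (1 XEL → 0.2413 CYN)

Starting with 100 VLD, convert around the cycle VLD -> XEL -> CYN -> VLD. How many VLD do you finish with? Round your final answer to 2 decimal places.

100 VLD × 0.5535 = 55.35 XEL
55.35 XEL × 0.2413 = 13.355955 CYN
13.355955 CYN × 8.123 = 108.490422465 VLD

108.49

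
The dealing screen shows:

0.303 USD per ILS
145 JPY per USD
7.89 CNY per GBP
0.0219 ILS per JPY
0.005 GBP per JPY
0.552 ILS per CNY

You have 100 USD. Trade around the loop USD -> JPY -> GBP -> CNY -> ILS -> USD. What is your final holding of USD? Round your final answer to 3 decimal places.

100 USD × 145 = 14500 JPY
14500 JPY × 0.005 = 72.5 GBP
72.5 GBP × 7.89 = 572.025 CNY
572.025 CNY × 0.552 = 315.7578 ILS
315.7578 ILS × 0.303 = 95.6746134 USD

95.675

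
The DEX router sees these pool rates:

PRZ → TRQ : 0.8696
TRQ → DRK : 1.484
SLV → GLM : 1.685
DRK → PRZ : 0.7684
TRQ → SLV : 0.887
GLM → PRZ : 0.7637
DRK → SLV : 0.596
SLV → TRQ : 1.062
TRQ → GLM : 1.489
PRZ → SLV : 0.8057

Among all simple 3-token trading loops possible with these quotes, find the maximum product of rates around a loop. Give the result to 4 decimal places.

PRZ→SLV→GLM→PRZ: 0.8057 × 1.685 × 0.7637 = 1.03680
PRZ→TRQ→DRK→PRZ: 0.8696 × 1.484 × 0.7684 = 0.99161
PRZ→TRQ→GLM→PRZ: 0.8696 × 1.489 × 0.7637 = 0.98887
SLV→TRQ→DRK→SLV: 1.062 × 1.484 × 0.596 = 0.93930
Maximum is PRZ→SLV→GLM→PRZ at 1.0368; arbitrage exists.

1.0368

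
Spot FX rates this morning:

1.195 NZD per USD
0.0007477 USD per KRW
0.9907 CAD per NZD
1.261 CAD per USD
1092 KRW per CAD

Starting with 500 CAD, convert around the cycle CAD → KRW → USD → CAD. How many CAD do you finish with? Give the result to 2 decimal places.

500 CAD × 1092 = 546000 KRW
546000 KRW × 0.0007477 = 408.2442 USD
408.2442 USD × 1.261 = 514.7959362 CAD

514.80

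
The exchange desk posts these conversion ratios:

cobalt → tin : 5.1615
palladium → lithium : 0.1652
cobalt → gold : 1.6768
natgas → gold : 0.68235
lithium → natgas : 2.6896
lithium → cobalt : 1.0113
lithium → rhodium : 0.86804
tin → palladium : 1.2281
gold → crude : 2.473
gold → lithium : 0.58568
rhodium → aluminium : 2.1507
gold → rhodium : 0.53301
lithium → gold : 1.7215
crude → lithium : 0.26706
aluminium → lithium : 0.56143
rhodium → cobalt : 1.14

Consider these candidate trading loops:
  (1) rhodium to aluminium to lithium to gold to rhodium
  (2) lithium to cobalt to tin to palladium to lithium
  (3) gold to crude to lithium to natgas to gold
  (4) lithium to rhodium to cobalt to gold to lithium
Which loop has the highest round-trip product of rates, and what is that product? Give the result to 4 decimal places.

1.2121

(1) 2.1507 × 0.56143 × 1.7215 × 0.53301 = 1.10794
(2) 1.0113 × 5.1615 × 1.2281 × 0.1652 = 1.05901
(3) 2.473 × 0.26706 × 2.6896 × 0.68235 = 1.21207
(4) 0.86804 × 1.14 × 1.6768 × 0.58568 = 0.97182
Highest is cycle (3) at 1.2121 (>1, arbitrage).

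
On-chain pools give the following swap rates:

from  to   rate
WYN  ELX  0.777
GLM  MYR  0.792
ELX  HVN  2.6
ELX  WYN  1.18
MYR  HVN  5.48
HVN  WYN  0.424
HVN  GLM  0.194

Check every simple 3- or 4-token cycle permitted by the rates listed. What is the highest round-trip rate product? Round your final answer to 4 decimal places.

WYN→ELX→HVN→WYN: 0.777 × 2.6 × 0.424 = 0.85656
HVN→GLM→MYR→HVN: 0.194 × 0.792 × 5.48 = 0.84199
Maximum is WYN→ELX→HVN→WYN at 0.8566; no arbitrage — every cycle loses value.

0.8566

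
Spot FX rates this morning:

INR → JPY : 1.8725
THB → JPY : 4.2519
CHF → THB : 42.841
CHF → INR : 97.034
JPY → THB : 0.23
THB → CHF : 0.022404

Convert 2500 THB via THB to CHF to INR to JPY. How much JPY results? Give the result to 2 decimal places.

2500 THB × 0.022404 = 56.01 CHF
56.01 CHF × 97.034 = 5434.87434 INR
5434.87434 INR × 1.8725 = 10176.80220165 JPY

10176.80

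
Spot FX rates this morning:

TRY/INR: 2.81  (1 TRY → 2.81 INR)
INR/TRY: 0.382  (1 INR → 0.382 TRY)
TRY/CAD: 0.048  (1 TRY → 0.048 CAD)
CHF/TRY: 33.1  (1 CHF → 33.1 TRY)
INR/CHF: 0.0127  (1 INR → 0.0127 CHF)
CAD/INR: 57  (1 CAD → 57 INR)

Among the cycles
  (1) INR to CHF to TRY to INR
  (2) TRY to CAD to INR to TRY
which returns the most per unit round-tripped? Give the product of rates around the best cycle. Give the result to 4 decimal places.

(1) 0.0127 × 33.1 × 2.81 = 1.18124
(2) 0.048 × 57 × 0.382 = 1.04515
Highest is cycle (1) at 1.1812 (>1, arbitrage).

1.1812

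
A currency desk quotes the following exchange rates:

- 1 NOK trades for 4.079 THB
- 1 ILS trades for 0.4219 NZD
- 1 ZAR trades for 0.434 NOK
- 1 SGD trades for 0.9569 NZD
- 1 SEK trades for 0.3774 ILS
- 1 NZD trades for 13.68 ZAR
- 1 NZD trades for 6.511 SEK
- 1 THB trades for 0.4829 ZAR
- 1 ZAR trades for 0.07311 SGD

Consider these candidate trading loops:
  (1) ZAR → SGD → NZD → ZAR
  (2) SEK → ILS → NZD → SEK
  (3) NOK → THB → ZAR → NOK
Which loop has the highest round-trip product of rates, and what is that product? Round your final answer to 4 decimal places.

1.0367

(1) 0.07311 × 0.9569 × 13.68 = 0.95704
(2) 0.3774 × 0.4219 × 6.511 = 1.03671
(3) 4.079 × 0.4829 × 0.434 = 0.85487
Highest is cycle (2) at 1.0367 (>1, arbitrage).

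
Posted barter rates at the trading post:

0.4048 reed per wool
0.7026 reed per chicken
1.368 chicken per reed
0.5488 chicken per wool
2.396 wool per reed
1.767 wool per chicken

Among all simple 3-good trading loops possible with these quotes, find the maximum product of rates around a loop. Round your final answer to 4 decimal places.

0.9785

wool→reed→chicken→wool: 0.4048 × 1.368 × 1.767 = 0.97851
wool→chicken→reed→wool: 0.5488 × 0.7026 × 2.396 = 0.92387
Maximum is wool→reed→chicken→wool at 0.9785; no arbitrage — every cycle loses value.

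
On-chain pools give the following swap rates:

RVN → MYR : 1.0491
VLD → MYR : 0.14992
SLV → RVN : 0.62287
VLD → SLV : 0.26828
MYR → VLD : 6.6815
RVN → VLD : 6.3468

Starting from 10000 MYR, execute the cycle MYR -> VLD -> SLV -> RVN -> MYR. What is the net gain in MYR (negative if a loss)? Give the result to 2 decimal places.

1713.23

10000 MYR × 6.6815 = 66815 VLD
66815 VLD × 0.26828 = 17925.1282 SLV
17925.1282 SLV × 0.62287 = 11165.024601934 RVN
11165.024601934 RVN × 1.0491 = 11713.2273098889594 MYR
Net change: 11713.2273098889594 − 10000 = 1713.2273098889594 MYR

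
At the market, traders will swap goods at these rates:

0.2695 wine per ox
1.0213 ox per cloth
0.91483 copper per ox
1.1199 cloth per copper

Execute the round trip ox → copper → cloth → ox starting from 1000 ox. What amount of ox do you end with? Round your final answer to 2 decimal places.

1000 ox × 0.91483 = 914.83 copper
914.83 copper × 1.1199 = 1024.518117 cloth
1024.518117 cloth × 1.0213 = 1046.3403528921 ox

1046.34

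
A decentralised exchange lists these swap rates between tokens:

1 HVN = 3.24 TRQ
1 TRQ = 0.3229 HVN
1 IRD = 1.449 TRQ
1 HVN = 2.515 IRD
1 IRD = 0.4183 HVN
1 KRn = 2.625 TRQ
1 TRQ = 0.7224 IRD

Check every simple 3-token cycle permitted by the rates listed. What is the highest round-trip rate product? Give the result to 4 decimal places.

IRD→TRQ→HVN→IRD: 1.449 × 0.3229 × 2.515 = 1.17672
IRD→HVN→TRQ→IRD: 0.4183 × 3.24 × 0.7224 = 0.97906
Maximum is IRD→TRQ→HVN→IRD at 1.1767; arbitrage exists.

1.1767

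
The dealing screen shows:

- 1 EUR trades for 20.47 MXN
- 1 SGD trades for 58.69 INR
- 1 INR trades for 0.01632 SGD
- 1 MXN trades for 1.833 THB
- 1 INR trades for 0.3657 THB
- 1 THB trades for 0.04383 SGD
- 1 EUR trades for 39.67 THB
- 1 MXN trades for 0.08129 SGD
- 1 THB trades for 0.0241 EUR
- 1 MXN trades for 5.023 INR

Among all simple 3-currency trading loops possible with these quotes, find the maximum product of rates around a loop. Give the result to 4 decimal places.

SGD→INR→THB→SGD: 58.69 × 0.3657 × 0.04383 = 0.94072
THB→EUR→MXN→THB: 0.0241 × 20.47 × 1.833 = 0.90427
Maximum is SGD→INR→THB→SGD at 0.9407; no arbitrage — every cycle loses value.

0.9407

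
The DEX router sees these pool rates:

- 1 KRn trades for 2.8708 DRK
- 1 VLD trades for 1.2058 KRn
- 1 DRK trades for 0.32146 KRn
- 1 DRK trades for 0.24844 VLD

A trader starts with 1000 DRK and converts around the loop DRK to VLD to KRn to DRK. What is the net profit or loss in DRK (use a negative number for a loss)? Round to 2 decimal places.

1000 DRK × 0.24844 = 248.44 VLD
248.44 VLD × 1.2058 = 299.568952 KRn
299.568952 KRn × 2.8708 = 860.0025474016 DRK
Net change: 860.0025474016 − 1000 = -139.9974525984 DRK

-140.00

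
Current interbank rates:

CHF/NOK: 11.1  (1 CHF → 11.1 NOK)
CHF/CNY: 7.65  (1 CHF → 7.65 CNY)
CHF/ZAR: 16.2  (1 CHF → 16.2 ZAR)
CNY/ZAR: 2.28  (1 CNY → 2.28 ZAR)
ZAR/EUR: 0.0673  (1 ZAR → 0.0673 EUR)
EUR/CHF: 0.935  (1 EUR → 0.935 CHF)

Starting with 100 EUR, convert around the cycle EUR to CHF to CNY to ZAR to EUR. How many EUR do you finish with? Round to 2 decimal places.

100 EUR × 0.935 = 93.5 CHF
93.5 CHF × 7.65 = 715.275 CNY
715.275 CNY × 2.28 = 1630.827 ZAR
1630.827 ZAR × 0.0673 = 109.7546571 EUR

109.75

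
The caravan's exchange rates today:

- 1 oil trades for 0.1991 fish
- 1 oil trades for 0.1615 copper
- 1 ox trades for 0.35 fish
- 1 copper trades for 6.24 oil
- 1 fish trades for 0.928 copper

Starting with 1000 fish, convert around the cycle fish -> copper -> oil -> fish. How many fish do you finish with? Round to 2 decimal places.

1000 fish × 0.928 = 928 copper
928 copper × 6.24 = 5790.72 oil
5790.72 oil × 0.1991 = 1152.932352 fish

1152.93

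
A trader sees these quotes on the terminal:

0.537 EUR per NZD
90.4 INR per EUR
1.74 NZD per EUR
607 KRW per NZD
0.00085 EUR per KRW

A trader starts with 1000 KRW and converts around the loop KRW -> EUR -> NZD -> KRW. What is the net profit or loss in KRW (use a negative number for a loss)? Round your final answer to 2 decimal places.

-102.25

1000 KRW × 0.00085 = 0.85 EUR
0.85 EUR × 1.74 = 1.479 NZD
1.479 NZD × 607 = 897.753 KRW
Net change: 897.753 − 1000 = -102.247 KRW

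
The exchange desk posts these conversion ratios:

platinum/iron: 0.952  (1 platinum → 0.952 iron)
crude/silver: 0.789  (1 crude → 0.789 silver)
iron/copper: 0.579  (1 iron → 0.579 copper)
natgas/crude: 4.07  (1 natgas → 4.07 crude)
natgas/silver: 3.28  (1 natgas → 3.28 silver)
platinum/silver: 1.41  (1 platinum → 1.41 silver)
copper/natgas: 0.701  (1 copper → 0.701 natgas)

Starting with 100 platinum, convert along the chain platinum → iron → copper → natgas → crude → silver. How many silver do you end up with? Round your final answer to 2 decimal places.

100 platinum × 0.952 = 95.2 iron
95.2 iron × 0.579 = 55.1208 copper
55.1208 copper × 0.701 = 38.6396808 natgas
38.6396808 natgas × 4.07 = 157.263500856 crude
157.263500856 crude × 0.789 = 124.080902175384 silver

124.08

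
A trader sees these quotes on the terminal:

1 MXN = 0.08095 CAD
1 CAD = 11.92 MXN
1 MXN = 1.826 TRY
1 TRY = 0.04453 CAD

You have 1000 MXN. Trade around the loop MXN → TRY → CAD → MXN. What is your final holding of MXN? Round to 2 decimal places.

1000 MXN × 1.826 = 1826 TRY
1826 TRY × 0.04453 = 81.31178 CAD
81.31178 CAD × 11.92 = 969.2364176 MXN

969.24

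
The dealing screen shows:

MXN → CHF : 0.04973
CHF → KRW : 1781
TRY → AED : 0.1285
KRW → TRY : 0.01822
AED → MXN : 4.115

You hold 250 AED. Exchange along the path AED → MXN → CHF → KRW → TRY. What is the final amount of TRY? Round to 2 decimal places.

1660.12

250 AED × 4.115 = 1028.75 MXN
1028.75 MXN × 0.04973 = 51.1597375 CHF
51.1597375 CHF × 1781 = 91115.4924875 KRW
91115.4924875 KRW × 0.01822 = 1660.12427312225 TRY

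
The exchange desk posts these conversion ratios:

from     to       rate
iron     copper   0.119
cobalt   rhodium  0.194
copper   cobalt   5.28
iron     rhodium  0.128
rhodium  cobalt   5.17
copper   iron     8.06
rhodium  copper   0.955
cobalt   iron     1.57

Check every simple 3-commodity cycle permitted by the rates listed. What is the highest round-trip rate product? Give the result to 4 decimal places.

rhodium→cobalt→iron→rhodium: 5.17 × 1.57 × 0.128 = 1.03896
copper→cobalt→iron→copper: 5.28 × 1.57 × 0.119 = 0.98646
rhodium→copper→iron→rhodium: 0.955 × 8.06 × 0.128 = 0.98525
rhodium→copper→cobalt→rhodium: 0.955 × 5.28 × 0.194 = 0.97823
Maximum is rhodium→cobalt→iron→rhodium at 1.0390; arbitrage exists.

1.0390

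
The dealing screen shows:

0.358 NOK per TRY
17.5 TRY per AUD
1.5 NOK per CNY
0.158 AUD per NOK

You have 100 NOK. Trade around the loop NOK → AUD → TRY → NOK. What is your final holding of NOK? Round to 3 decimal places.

98.987

100 NOK × 0.158 = 15.8 AUD
15.8 AUD × 17.5 = 276.5 TRY
276.5 TRY × 0.358 = 98.987 NOK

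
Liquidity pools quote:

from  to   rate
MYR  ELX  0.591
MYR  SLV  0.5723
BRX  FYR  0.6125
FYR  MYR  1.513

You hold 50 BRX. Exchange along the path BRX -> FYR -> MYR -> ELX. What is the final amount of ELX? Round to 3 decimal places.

50 BRX × 0.6125 = 30.625 FYR
30.625 FYR × 1.513 = 46.335625 MYR
46.335625 MYR × 0.591 = 27.384354375 ELX

27.384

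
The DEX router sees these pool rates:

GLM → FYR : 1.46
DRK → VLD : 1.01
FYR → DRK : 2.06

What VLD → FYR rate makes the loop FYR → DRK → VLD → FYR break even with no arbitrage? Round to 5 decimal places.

Known legs of the cycle: 2.06 × 1.01 = 2.0806
For no arbitrage the full-cycle product must be 1, so the missing rate is 1 / 2.0806 ≈ 0.4806306.

0.48063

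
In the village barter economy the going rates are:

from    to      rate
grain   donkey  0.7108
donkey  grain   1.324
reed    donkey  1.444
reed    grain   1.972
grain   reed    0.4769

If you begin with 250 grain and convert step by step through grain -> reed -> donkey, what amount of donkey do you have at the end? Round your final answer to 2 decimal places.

172.16

250 grain × 0.4769 = 119.225 reed
119.225 reed × 1.444 = 172.1609 donkey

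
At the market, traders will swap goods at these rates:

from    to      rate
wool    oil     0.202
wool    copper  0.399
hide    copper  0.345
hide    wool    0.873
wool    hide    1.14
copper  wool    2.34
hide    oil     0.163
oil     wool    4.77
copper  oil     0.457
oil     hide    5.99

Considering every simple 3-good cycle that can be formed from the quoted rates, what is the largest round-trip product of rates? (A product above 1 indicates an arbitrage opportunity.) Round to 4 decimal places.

1.0563

wool→oil→hide→wool: 0.202 × 5.99 × 0.873 = 1.05631
oil→hide→copper→oil: 5.99 × 0.345 × 0.457 = 0.94441
wool→hide→copper→wool: 1.14 × 0.345 × 2.34 = 0.92032
wool→hide→oil→wool: 1.14 × 0.163 × 4.77 = 0.88636
wool→copper→oil→wool: 0.399 × 0.457 × 4.77 = 0.86978
Maximum is wool→oil→hide→wool at 1.0563; arbitrage exists.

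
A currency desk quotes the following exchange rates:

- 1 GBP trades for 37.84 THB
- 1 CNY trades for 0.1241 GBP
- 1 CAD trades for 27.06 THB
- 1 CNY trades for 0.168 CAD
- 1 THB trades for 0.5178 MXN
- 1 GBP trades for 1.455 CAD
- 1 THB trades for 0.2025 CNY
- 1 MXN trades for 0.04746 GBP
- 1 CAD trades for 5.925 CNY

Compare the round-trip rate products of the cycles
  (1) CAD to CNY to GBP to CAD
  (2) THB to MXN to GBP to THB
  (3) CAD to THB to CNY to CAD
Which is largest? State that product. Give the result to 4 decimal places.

1.0699

(1) 5.925 × 0.1241 × 1.455 = 1.06985
(2) 0.5178 × 0.04746 × 37.84 = 0.92991
(3) 27.06 × 0.2025 × 0.168 = 0.92058
Highest is cycle (1) at 1.0699 (>1, arbitrage).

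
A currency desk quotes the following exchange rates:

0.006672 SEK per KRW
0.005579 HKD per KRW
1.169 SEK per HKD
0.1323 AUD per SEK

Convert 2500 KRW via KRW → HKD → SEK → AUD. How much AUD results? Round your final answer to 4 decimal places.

2.1571

2500 KRW × 0.005579 = 13.9475 HKD
13.9475 HKD × 1.169 = 16.3046275 SEK
16.3046275 SEK × 0.1323 = 2.15710221825 AUD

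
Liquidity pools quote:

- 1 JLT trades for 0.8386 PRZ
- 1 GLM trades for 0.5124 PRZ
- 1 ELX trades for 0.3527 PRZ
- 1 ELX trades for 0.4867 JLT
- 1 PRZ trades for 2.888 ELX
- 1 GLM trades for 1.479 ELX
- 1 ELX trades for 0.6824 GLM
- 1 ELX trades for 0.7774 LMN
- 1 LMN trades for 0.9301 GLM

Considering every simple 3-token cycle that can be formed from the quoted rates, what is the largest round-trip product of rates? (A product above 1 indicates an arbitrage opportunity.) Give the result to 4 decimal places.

1.1787

JLT→PRZ→ELX→JLT: 0.8386 × 2.888 × 0.4867 = 1.17873
LMN→GLM→ELX→LMN: 0.9301 × 1.479 × 0.7774 = 1.06941
ELX→GLM→PRZ→ELX: 0.6824 × 0.5124 × 2.888 = 1.00982
Maximum is JLT→PRZ→ELX→JLT at 1.1787; arbitrage exists.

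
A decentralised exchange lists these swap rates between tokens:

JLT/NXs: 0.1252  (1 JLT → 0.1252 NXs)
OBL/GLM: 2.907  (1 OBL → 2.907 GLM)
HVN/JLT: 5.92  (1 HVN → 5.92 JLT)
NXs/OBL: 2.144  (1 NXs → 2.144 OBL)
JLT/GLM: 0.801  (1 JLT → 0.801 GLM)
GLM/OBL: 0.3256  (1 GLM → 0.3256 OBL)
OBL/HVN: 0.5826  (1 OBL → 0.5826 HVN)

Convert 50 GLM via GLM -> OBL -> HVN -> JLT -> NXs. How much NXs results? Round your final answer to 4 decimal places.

7.0299

50 GLM × 0.3256 = 16.28 OBL
16.28 OBL × 0.5826 = 9.484728 HVN
9.484728 HVN × 5.92 = 56.14958976 JLT
56.14958976 JLT × 0.1252 = 7.029928637952 NXs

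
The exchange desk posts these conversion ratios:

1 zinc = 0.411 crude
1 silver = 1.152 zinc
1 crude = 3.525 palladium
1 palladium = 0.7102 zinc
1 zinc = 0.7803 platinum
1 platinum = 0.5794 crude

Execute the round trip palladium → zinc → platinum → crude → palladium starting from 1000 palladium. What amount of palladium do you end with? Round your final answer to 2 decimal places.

1000 palladium × 0.7102 = 710.2 zinc
710.2 zinc × 0.7803 = 554.16906 platinum
554.16906 platinum × 0.5794 = 321.085553364 crude
321.085553364 crude × 3.525 = 1131.8265756081 palladium

1131.83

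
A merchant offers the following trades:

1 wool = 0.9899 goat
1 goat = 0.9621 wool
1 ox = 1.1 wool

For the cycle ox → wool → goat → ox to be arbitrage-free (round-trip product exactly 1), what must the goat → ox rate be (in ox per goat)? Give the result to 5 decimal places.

0.91837

Known legs of the cycle: 1.1 × 0.9899 = 1.08889
For no arbitrage the full-cycle product must be 1, so the missing rate is 1 / 1.08889 ≈ 0.9183664.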